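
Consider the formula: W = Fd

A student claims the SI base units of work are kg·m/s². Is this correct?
Units of each symbol in W = Fd:
  F (force): kg·m/s²
  d (displacement): m

Multiplying the contributions: [kg·m/s²] · [m]
Adding exponents of each base unit: kg: 1, m: 2, s: -2
SI base units of work: kg·m²/s²

The claimed units kg·m/s² (exponents kg: 1, m: 1, s: -2) do not match the derived units kg·m²/s² (exponents kg: 1, m: 2, s: -2), so the claim is incorrect.

Answer: No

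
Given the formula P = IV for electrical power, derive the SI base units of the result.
Units of each symbol in P = IV:
  I (current): A
  V (voltage, in volts): kg·m²/(s³·A)

Multiplying the contributions: [A] · [kg·m²/(s³·A)]
Adding exponents of each base unit: kg: 1, m: 2, s: -3
SI base units of electrical power: kg·m²/s³

Answer: kg·m²/s³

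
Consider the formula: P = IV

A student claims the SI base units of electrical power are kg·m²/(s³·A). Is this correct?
Units of each symbol in P = IV:
  I (current): A
  V (voltage, in volts): kg·m²/(s³·A)

Multiplying the contributions: [A] · [kg·m²/(s³·A)]
Adding exponents of each base unit: kg: 1, m: 2, s: -3
SI base units of electrical power: kg·m²/s³

The claimed units kg·m²/(s³·A) (exponents kg: 1, m: 2, s: -3, A: -1) do not match the derived units kg·m²/s³ (exponents kg: 1, m: 2, s: -3), so the claim is incorrect.

Answer: No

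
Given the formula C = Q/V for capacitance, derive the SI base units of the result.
Units of each symbol in C = Q/V:
  Q (charge, in coulombs): s·A
  V (voltage, in volts): kg·m²/(s³·A)  → in the denominator, contributes s³·A/(kg·m²)

Multiplying the contributions: [s·A] · [s³·A/(kg·m²)]
Adding exponents of each base unit: kg: -1, m: -2, s: 4, A: 2
SI base units of capacitance: s⁴·A²/(kg·m²)

Answer: s⁴·A²/(kg·m²)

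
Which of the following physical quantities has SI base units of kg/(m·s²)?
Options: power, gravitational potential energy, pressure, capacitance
Checking the SI base units of each option:
  power (P = W/t): kg·m²/s³  ✗
  gravitational potential energy (U = -GMm/r): kg·m²/s²  ✗
  pressure (P = F/A): kg/(m·s²)  ✓ matches
  capacitance (C = Q/V): s⁴·A²/(kg·m²)  ✗

Only pressure has units kg/(m·s²).

Answer: pressure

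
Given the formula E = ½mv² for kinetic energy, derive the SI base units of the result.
Units of each symbol in E = ½mv²:
  m (mass): kg
  v (speed): m/s  → to the power 2, contributes m²/s²
  The factor ½ is dimensionless.

Multiplying the contributions: [kg] · [m²/s²]
Adding exponents of each base unit: kg: 1, m: 2, s: -2
SI base units of kinetic energy: kg·m²/s²

Answer: kg·m²/s²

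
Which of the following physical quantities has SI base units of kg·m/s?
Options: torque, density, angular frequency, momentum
Checking the SI base units of each option:
  torque (τ = Fr): kg·m²/s²  ✗
  density (ρ = m/V): kg/m³  ✗
  angular frequency (ω = 2πf): 1/s  ✗
  momentum (p = mv): kg·m/s  ✓ matches

Only momentum has units kg·m/s.

Answer: momentum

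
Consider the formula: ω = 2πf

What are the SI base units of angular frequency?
Units of each symbol in ω = 2πf:
  f (frequency): 1/s
  The factor 2π is dimensionless.

Multiplying the contributions: [1/s]
Adding exponents of each base unit: s: -1
SI base units of angular frequency: 1/s

Answer: 1/s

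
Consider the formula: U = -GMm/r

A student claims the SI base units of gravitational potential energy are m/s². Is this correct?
Units of each symbol in U = -GMm/r:
  G (gravitational constant): m³/(kg·s²)
  M (mass): kg
  m (mass): kg
  r (distance): m  → in the denominator, contributes 1/m
  The minus sign does not affect the units.

Multiplying the contributions: [m³/(kg·s²)] · [kg] · [kg] · [1/m]
Adding exponents of each base unit: kg: 1, m: 2, s: -2
SI base units of gravitational potential energy: kg·m²/s²

The claimed units m/s² (exponents m: 1, s: -2) do not match the derived units kg·m²/s² (exponents kg: 1, m: 2, s: -2), so the claim is incorrect.

Answer: No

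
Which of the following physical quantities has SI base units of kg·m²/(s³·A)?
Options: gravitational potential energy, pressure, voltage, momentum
Checking the SI base units of each option:
  gravitational potential energy (U = -GMm/r): kg·m²/s²  ✗
  pressure (P = F/A): kg/(m·s²)  ✗
  voltage (V = IR): kg·m²/(s³·A)  ✓ matches
  momentum (p = mv): kg·m/s  ✗

Only voltage has units kg·m²/(s³·A).

Answer: voltage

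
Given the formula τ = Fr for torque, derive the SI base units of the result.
Units of each symbol in τ = Fr:
  F (force): kg·m/s²
  r (lever arm): m

Multiplying the contributions: [kg·m/s²] · [m]
Adding exponents of each base unit: kg: 1, m: 2, s: -2
SI base units of torque: kg·m²/s²

Answer: kg·m²/s²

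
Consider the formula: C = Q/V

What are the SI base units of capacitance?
Units of each symbol in C = Q/V:
  Q (charge, in coulombs): s·A
  V (voltage, in volts): kg·m²/(s³·A)  → in the denominator, contributes s³·A/(kg·m²)

Multiplying the contributions: [s·A] · [s³·A/(kg·m²)]
Adding exponents of each base unit: kg: -1, m: -2, s: 4, A: 2
SI base units of capacitance: s⁴·A²/(kg·m²)

Answer: s⁴·A²/(kg·m²)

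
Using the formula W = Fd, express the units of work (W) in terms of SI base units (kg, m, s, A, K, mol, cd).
Units of each symbol in W = Fd:
  F (force): kg·m/s²
  d (displacement): m

Multiplying the contributions: [kg·m/s²] · [m]
Adding exponents of each base unit: kg: 1, m: 2, s: -2
SI base units of work: kg·m²/s²

Answer: kg·m²/s²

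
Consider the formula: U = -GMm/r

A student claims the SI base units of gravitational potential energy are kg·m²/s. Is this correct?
Units of each symbol in U = -GMm/r:
  G (gravitational constant): m³/(kg·s²)
  M (mass): kg
  m (mass): kg
  r (distance): m  → in the denominator, contributes 1/m
  The minus sign does not affect the units.

Multiplying the contributions: [m³/(kg·s²)] · [kg] · [kg] · [1/m]
Adding exponents of each base unit: kg: 1, m: 2, s: -2
SI base units of gravitational potential energy: kg·m²/s²

The claimed units kg·m²/s (exponents kg: 1, m: 2, s: -1) do not match the derived units kg·m²/s² (exponents kg: 1, m: 2, s: -2), so the claim is incorrect.

Answer: No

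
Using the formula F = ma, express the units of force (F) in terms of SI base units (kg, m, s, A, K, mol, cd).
Units of each symbol in F = ma:
  m (mass): kg
  a (acceleration): m/s²

Multiplying the contributions: [kg] · [m/s²]
Adding exponents of each base unit: kg: 1, m: 1, s: -2
SI base units of force: kg·m/s²

Answer: kg·m/s²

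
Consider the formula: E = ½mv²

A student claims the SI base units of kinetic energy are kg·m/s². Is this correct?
Units of each symbol in E = ½mv²:
  m (mass): kg
  v (speed): m/s  → to the power 2, contributes m²/s²
  The factor ½ is dimensionless.

Multiplying the contributions: [kg] · [m²/s²]
Adding exponents of each base unit: kg: 1, m: 2, s: -2
SI base units of kinetic energy: kg·m²/s²

The claimed units kg·m/s² (exponents kg: 1, m: 1, s: -2) do not match the derived units kg·m²/s² (exponents kg: 1, m: 2, s: -2), so the claim is incorrect.

Answer: No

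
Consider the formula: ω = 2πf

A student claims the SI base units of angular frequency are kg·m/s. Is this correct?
Units of each symbol in ω = 2πf:
  f (frequency): 1/s
  The factor 2π is dimensionless.

Multiplying the contributions: [1/s]
Adding exponents of each base unit: s: -1
SI base units of angular frequency: 1/s

The claimed units kg·m/s (exponents kg: 1, m: 1, s: -1) do not match the derived units 1/s (exponents s: -1), so the claim is incorrect.

Answer: No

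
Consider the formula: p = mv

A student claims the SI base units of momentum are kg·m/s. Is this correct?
Units of each symbol in p = mv:
  m (mass): kg
  v (velocity): m/s

Multiplying the contributions: [kg] · [m/s]
Adding exponents of each base unit: kg: 1, m: 1, s: -1
SI base units of momentum: kg·m/s

The claimed units kg·m/s match the derived units, so the claim is correct.

Answer: Yes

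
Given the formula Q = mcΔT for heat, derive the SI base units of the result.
Units of each symbol in Q = mcΔT:
  m (mass): kg
  c (specific heat capacity, in J/(kg·K)): m²/(s²·K)
  ΔT (temperature change): K

Multiplying the contributions: [kg] · [m²/(s²·K)] · [K]
Adding exponents of each base unit: kg: 1, m: 2, s: -2
SI base units of heat: kg·m²/s²

Answer: kg·m²/s²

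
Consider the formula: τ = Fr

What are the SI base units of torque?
Units of each symbol in τ = Fr:
  F (force): kg·m/s²
  r (lever arm): m

Multiplying the contributions: [kg·m/s²] · [m]
Adding exponents of each base unit: kg: 1, m: 2, s: -2
SI base units of torque: kg·m²/s²

Answer: kg·m²/s²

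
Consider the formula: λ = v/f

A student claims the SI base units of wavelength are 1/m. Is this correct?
Units of each symbol in λ = v/f:
  v (wave speed): m/s
  f (frequency): 1/s  → in the denominator, contributes s

Multiplying the contributions: [m/s] · [s]
Adding exponents of each base unit: m: 1
SI base units of wavelength: m

The claimed units 1/m (exponents m: -1) do not match the derived units m (exponents m: 1), so the claim is incorrect.

Answer: No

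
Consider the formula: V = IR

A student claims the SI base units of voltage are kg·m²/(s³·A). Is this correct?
Units of each symbol in V = IR:
  I (current): A
  R (resistance, in ohms): kg·m²/(s³·A²)

Multiplying the contributions: [A] · [kg·m²/(s³·A²)]
Adding exponents of each base unit: kg: 1, m: 2, s: -3, A: -1
SI base units of voltage: kg·m²/(s³·A)

The claimed units kg·m²/(s³·A) match the derived units, so the claim is correct.

Answer: Yes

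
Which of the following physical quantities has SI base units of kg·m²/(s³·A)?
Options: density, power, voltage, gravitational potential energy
Checking the SI base units of each option:
  density (ρ = m/V): kg/m³  ✗
  power (P = W/t): kg·m²/s³  ✗
  voltage (V = IR): kg·m²/(s³·A)  ✓ matches
  gravitational potential energy (U = -GMm/r): kg·m²/s²  ✗

Only voltage has units kg·m²/(s³·A).

Answer: voltage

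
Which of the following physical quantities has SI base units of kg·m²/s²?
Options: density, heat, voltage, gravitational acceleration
Checking the SI base units of each option:
  density (ρ = m/V): kg/m³  ✗
  heat (Q = mcΔT): kg·m²/s²  ✓ matches
  voltage (V = IR): kg·m²/(s³·A)  ✗
  gravitational acceleration (g = GM/r²): m/s²  ✗

Only heat has units kg·m²/s².

Answer: heat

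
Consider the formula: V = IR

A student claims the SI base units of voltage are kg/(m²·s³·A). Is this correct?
Units of each symbol in V = IR:
  I (current): A
  R (resistance, in ohms): kg·m²/(s³·A²)

Multiplying the contributions: [A] · [kg·m²/(s³·A²)]
Adding exponents of each base unit: kg: 1, m: 2, s: -3, A: -1
SI base units of voltage: kg·m²/(s³·A)

The claimed units kg/(m²·s³·A) (exponents kg: 1, m: -2, s: -3, A: -1) do not match the derived units kg·m²/(s³·A) (exponents kg: 1, m: 2, s: -3, A: -1), so the claim is incorrect.

Answer: No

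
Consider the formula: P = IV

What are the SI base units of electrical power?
Units of each symbol in P = IV:
  I (current): A
  V (voltage, in volts): kg·m²/(s³·A)

Multiplying the contributions: [A] · [kg·m²/(s³·A)]
Adding exponents of each base unit: kg: 1, m: 2, s: -3
SI base units of electrical power: kg·m²/s³

Answer: kg·m²/s³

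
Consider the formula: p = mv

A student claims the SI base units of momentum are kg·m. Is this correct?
Units of each symbol in p = mv:
  m (mass): kg
  v (velocity): m/s

Multiplying the contributions: [kg] · [m/s]
Adding exponents of each base unit: kg: 1, m: 1, s: -1
SI base units of momentum: kg·m/s

The claimed units kg·m (exponents kg: 1, m: 1) do not match the derived units kg·m/s (exponents kg: 1, m: 1, s: -1), so the claim is incorrect.

Answer: No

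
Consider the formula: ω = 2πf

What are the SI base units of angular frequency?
Units of each symbol in ω = 2πf:
  f (frequency): 1/s
  The factor 2π is dimensionless.

Multiplying the contributions: [1/s]
Adding exponents of each base unit: s: -1
SI base units of angular frequency: 1/s

Answer: 1/s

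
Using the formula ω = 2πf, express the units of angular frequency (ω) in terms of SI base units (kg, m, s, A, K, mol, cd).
Units of each symbol in ω = 2πf:
  f (frequency): 1/s
  The factor 2π is dimensionless.

Multiplying the contributions: [1/s]
Adding exponents of each base unit: s: -1
SI base units of angular frequency: 1/s

Answer: 1/s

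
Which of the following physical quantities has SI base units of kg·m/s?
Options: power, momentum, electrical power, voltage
Checking the SI base units of each option:
  power (P = W/t): kg·m²/s³  ✗
  momentum (p = mv): kg·m/s  ✓ matches
  electrical power (P = IV): kg·m²/s³  ✗
  voltage (V = IR): kg·m²/(s³·A)  ✗

Only momentum has units kg·m/s.

Answer: momentum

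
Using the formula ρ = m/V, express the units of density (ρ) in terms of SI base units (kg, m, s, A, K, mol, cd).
Units of each symbol in ρ = m/V:
  m (mass): kg
  V (volume): m³  → in the denominator, contributes 1/m³

Multiplying the contributions: [kg] · [1/m³]
Adding exponents of each base unit: kg: 1, m: -3
SI base units of density: kg/m³

Answer: kg/m³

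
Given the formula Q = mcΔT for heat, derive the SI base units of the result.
Units of each symbol in Q = mcΔT:
  m (mass): kg
  c (specific heat capacity, in J/(kg·K)): m²/(s²·K)
  ΔT (temperature change): K

Multiplying the contributions: [kg] · [m²/(s²·K)] · [K]
Adding exponents of each base unit: kg: 1, m: 2, s: -2
SI base units of heat: kg·m²/s²

Answer: kg·m²/s²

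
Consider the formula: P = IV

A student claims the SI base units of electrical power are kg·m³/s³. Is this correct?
Units of each symbol in P = IV:
  I (current): A
  V (voltage, in volts): kg·m²/(s³·A)

Multiplying the contributions: [A] · [kg·m²/(s³·A)]
Adding exponents of each base unit: kg: 1, m: 2, s: -3
SI base units of electrical power: kg·m²/s³

The claimed units kg·m³/s³ (exponents kg: 1, m: 3, s: -3) do not match the derived units kg·m²/s³ (exponents kg: 1, m: 2, s: -3), so the claim is incorrect.

Answer: No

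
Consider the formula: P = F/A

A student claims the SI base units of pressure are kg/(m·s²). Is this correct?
Units of each symbol in P = F/A:
  F (force): kg·m/s²
  A (area): m²  → in the denominator, contributes 1/m²

Multiplying the contributions: [kg·m/s²] · [1/m²]
Adding exponents of each base unit: kg: 1, m: -1, s: -2
SI base units of pressure: kg/(m·s²)

The claimed units kg/(m·s²) match the derived units, so the claim is correct.

Answer: Yes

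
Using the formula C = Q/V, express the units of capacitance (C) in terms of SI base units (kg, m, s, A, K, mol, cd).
Units of each symbol in C = Q/V:
  Q (charge, in coulombs): s·A
  V (voltage, in volts): kg·m²/(s³·A)  → in the denominator, contributes s³·A/(kg·m²)

Multiplying the contributions: [s·A] · [s³·A/(kg·m²)]
Adding exponents of each base unit: kg: -1, m: -2, s: 4, A: 2
SI base units of capacitance: s⁴·A²/(kg·m²)

Answer: s⁴·A²/(kg·m²)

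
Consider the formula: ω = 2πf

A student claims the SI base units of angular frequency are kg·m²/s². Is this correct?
Units of each symbol in ω = 2πf:
  f (frequency): 1/s
  The factor 2π is dimensionless.

Multiplying the contributions: [1/s]
Adding exponents of each base unit: s: -1
SI base units of angular frequency: 1/s

The claimed units kg·m²/s² (exponents kg: 1, m: 2, s: -2) do not match the derived units 1/s (exponents s: -1), so the claim is incorrect.

Answer: No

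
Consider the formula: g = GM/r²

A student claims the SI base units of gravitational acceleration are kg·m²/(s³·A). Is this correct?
Units of each symbol in g = GM/r²:
  G (gravitational constant): m³/(kg·s²)
  M (mass): kg
  r (distance): m  → to the power 2 in the denominator, contributes 1/m²

Multiplying the contributions: [m³/(kg·s²)] · [kg] · [1/m²]
Adding exponents of each base unit: m: 1, s: -2
SI base units of gravitational acceleration: m/s²

The claimed units kg·m²/(s³·A) (exponents kg: 1, m: 2, s: -3, A: -1) do not match the derived units m/s² (exponents m: 1, s: -2), so the claim is incorrect.

Answer: No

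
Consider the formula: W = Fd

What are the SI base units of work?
Units of each symbol in W = Fd:
  F (force): kg·m/s²
  d (displacement): m

Multiplying the contributions: [kg·m/s²] · [m]
Adding exponents of each base unit: kg: 1, m: 2, s: -2
SI base units of work: kg·m²/s²

Answer: kg·m²/s²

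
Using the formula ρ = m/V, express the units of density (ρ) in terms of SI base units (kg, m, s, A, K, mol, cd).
Units of each symbol in ρ = m/V:
  m (mass): kg
  V (volume): m³  → in the denominator, contributes 1/m³

Multiplying the contributions: [kg] · [1/m³]
Adding exponents of each base unit: kg: 1, m: -3
SI base units of density: kg/m³

Answer: kg/m³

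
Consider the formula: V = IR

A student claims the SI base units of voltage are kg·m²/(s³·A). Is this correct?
Units of each symbol in V = IR:
  I (current): A
  R (resistance, in ohms): kg·m²/(s³·A²)

Multiplying the contributions: [A] · [kg·m²/(s³·A²)]
Adding exponents of each base unit: kg: 1, m: 2, s: -3, A: -1
SI base units of voltage: kg·m²/(s³·A)

The claimed units kg·m²/(s³·A) match the derived units, so the claim is correct.

Answer: Yes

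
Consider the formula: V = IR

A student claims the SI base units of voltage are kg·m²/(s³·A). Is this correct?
Units of each symbol in V = IR:
  I (current): A
  R (resistance, in ohms): kg·m²/(s³·A²)

Multiplying the contributions: [A] · [kg·m²/(s³·A²)]
Adding exponents of each base unit: kg: 1, m: 2, s: -3, A: -1
SI base units of voltage: kg·m²/(s³·A)

The claimed units kg·m²/(s³·A) match the derived units, so the claim is correct.

Answer: Yes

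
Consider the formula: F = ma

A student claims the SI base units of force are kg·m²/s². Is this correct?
Units of each symbol in F = ma:
  m (mass): kg
  a (acceleration): m/s²

Multiplying the contributions: [kg] · [m/s²]
Adding exponents of each base unit: kg: 1, m: 1, s: -2
SI base units of force: kg·m/s²

The claimed units kg·m²/s² (exponents kg: 1, m: 2, s: -2) do not match the derived units kg·m/s² (exponents kg: 1, m: 1, s: -2), so the claim is incorrect.

Answer: No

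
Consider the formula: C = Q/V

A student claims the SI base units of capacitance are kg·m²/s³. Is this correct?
Units of each symbol in C = Q/V:
  Q (charge, in coulombs): s·A
  V (voltage, in volts): kg·m²/(s³·A)  → in the denominator, contributes s³·A/(kg·m²)

Multiplying the contributions: [s·A] · [s³·A/(kg·m²)]
Adding exponents of each base unit: kg: -1, m: -2, s: 4, A: 2
SI base units of capacitance: s⁴·A²/(kg·m²)

The claimed units kg·m²/s³ (exponents kg: 1, m: 2, s: -3) do not match the derived units s⁴·A²/(kg·m²) (exponents kg: -1, m: -2, s: 4, A: 2), so the claim is incorrect.

Answer: No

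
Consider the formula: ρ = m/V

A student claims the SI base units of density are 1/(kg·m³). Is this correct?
Units of each symbol in ρ = m/V:
  m (mass): kg
  V (volume): m³  → in the denominator, contributes 1/m³

Multiplying the contributions: [kg] · [1/m³]
Adding exponents of each base unit: kg: 1, m: -3
SI base units of density: kg/m³

The claimed units 1/(kg·m³) (exponents kg: -1, m: -3) do not match the derived units kg/m³ (exponents kg: 1, m: -3), so the claim is incorrect.

Answer: No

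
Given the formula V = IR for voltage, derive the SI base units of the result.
Units of each symbol in V = IR:
  I (current): A
  R (resistance, in ohms): kg·m²/(s³·A²)

Multiplying the contributions: [A] · [kg·m²/(s³·A²)]
Adding exponents of each base unit: kg: 1, m: 2, s: -3, A: -1
SI base units of voltage: kg·m²/(s³·A)

Answer: kg·m²/(s³·A)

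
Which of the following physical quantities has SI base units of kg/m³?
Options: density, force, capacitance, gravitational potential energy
Checking the SI base units of each option:
  density (ρ = m/V): kg/m³  ✓ matches
  force (F = ma): kg·m/s²  ✗
  capacitance (C = Q/V): s⁴·A²/(kg·m²)  ✗
  gravitational potential energy (U = -GMm/r): kg·m²/s²  ✗

Only density has units kg/m³.

Answer: density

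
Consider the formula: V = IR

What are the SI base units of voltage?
Units of each symbol in V = IR:
  I (current): A
  R (resistance, in ohms): kg·m²/(s³·A²)

Multiplying the contributions: [A] · [kg·m²/(s³·A²)]
Adding exponents of each base unit: kg: 1, m: 2, s: -3, A: -1
SI base units of voltage: kg·m²/(s³·A)

Answer: kg·m²/(s³·A)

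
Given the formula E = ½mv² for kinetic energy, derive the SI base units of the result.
Units of each symbol in E = ½mv²:
  m (mass): kg
  v (speed): m/s  → to the power 2, contributes m²/s²
  The factor ½ is dimensionless.

Multiplying the contributions: [kg] · [m²/s²]
Adding exponents of each base unit: kg: 1, m: 2, s: -2
SI base units of kinetic energy: kg·m²/s²

Answer: kg·m²/s²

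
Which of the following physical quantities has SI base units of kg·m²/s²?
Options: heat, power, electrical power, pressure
Checking the SI base units of each option:
  heat (Q = mcΔT): kg·m²/s²  ✓ matches
  power (P = W/t): kg·m²/s³  ✗
  electrical power (P = IV): kg·m²/s³  ✗
  pressure (P = F/A): kg/(m·s²)  ✗

Only heat has units kg·m²/s².

Answer: heat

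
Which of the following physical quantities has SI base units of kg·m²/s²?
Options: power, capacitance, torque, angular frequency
Checking the SI base units of each option:
  power (P = W/t): kg·m²/s³  ✗
  capacitance (C = Q/V): s⁴·A²/(kg·m²)  ✗
  torque (τ = Fr): kg·m²/s²  ✓ matches
  angular frequency (ω = 2πf): 1/s  ✗

Only torque has units kg·m²/s².

Answer: torque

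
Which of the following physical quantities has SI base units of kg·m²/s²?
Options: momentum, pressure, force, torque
Checking the SI base units of each option:
  momentum (p = mv): kg·m/s  ✗
  pressure (P = F/A): kg/(m·s²)  ✗
  force (F = ma): kg·m/s²  ✗
  torque (τ = Fr): kg·m²/s²  ✓ matches

Only torque has units kg·m²/s².

Answer: torque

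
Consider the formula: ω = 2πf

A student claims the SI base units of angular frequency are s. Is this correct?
Units of each symbol in ω = 2πf:
  f (frequency): 1/s
  The factor 2π is dimensionless.

Multiplying the contributions: [1/s]
Adding exponents of each base unit: s: -1
SI base units of angular frequency: 1/s

The claimed units s (exponents s: 1) do not match the derived units 1/s (exponents s: -1), so the claim is incorrect.

Answer: No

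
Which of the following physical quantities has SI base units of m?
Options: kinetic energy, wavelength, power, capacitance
Checking the SI base units of each option:
  kinetic energy (E = ½mv²): kg·m²/s²  ✗
  wavelength (λ = v/f): m  ✓ matches
  power (P = W/t): kg·m²/s³  ✗
  capacitance (C = Q/V): s⁴·A²/(kg·m²)  ✗

Only wavelength has units m.

Answer: wavelength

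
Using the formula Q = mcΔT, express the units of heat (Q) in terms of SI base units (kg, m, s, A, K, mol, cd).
Units of each symbol in Q = mcΔT:
  m (mass): kg
  c (specific heat capacity, in J/(kg·K)): m²/(s²·K)
  ΔT (temperature change): K

Multiplying the contributions: [kg] · [m²/(s²·K)] · [K]
Adding exponents of each base unit: kg: 1, m: 2, s: -2
SI base units of heat: kg·m²/s²

Answer: kg·m²/s²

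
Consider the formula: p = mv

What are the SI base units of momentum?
Units of each symbol in p = mv:
  m (mass): kg
  v (velocity): m/s

Multiplying the contributions: [kg] · [m/s]
Adding exponents of each base unit: kg: 1, m: 1, s: -1
SI base units of momentum: kg·m/s

Answer: kg·m/s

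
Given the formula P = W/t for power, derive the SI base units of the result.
Units of each symbol in P = W/t:
  W (work): kg·m²/s²
  t (time): s  → in the denominator, contributes 1/s

Multiplying the contributions: [kg·m²/s²] · [1/s]
Adding exponents of each base unit: kg: 1, m: 2, s: -3
SI base units of power: kg·m²/s³

Answer: kg·m²/s³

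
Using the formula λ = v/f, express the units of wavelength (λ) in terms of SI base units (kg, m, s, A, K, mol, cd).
Units of each symbol in λ = v/f:
  v (wave speed): m/s
  f (frequency): 1/s  → in the denominator, contributes s

Multiplying the contributions: [m/s] · [s]
Adding exponents of each base unit: m: 1
SI base units of wavelength: m

Answer: m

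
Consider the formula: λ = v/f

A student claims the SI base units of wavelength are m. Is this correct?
Units of each symbol in λ = v/f:
  v (wave speed): m/s
  f (frequency): 1/s  → in the denominator, contributes s

Multiplying the contributions: [m/s] · [s]
Adding exponents of each base unit: m: 1
SI base units of wavelength: m

The claimed units m match the derived units, so the claim is correct.

Answer: Yes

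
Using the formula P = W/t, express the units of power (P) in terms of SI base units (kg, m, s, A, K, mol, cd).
Units of each symbol in P = W/t:
  W (work): kg·m²/s²
  t (time): s  → in the denominator, contributes 1/s

Multiplying the contributions: [kg·m²/s²] · [1/s]
Adding exponents of each base unit: kg: 1, m: 2, s: -3
SI base units of power: kg·m²/s³

Answer: kg·m²/s³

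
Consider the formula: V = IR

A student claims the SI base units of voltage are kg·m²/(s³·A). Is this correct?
Units of each symbol in V = IR:
  I (current): A
  R (resistance, in ohms): kg·m²/(s³·A²)

Multiplying the contributions: [A] · [kg·m²/(s³·A²)]
Adding exponents of each base unit: kg: 1, m: 2, s: -3, A: -1
SI base units of voltage: kg·m²/(s³·A)

The claimed units kg·m²/(s³·A) match the derived units, so the claim is correct.

Answer: Yes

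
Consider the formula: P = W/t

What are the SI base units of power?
Units of each symbol in P = W/t:
  W (work): kg·m²/s²
  t (time): s  → in the denominator, contributes 1/s

Multiplying the contributions: [kg·m²/s²] · [1/s]
Adding exponents of each base unit: kg: 1, m: 2, s: -3
SI base units of power: kg·m²/s³

Answer: kg·m²/s³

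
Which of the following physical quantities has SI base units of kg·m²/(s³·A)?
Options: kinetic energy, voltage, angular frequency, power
Checking the SI base units of each option:
  kinetic energy (E = ½mv²): kg·m²/s²  ✗
  voltage (V = IR): kg·m²/(s³·A)  ✓ matches
  angular frequency (ω = 2πf): 1/s  ✗
  power (P = W/t): kg·m²/s³  ✗

Only voltage has units kg·m²/(s³·A).

Answer: voltage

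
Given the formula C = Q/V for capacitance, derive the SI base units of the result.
Units of each symbol in C = Q/V:
  Q (charge, in coulombs): s·A
  V (voltage, in volts): kg·m²/(s³·A)  → in the denominator, contributes s³·A/(kg·m²)

Multiplying the contributions: [s·A] · [s³·A/(kg·m²)]
Adding exponents of each base unit: kg: -1, m: -2, s: 4, A: 2
SI base units of capacitance: s⁴·A²/(kg·m²)

Answer: s⁴·A²/(kg·m²)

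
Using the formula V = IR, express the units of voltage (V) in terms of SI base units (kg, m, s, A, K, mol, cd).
Units of each symbol in V = IR:
  I (current): A
  R (resistance, in ohms): kg·m²/(s³·A²)

Multiplying the contributions: [A] · [kg·m²/(s³·A²)]
Adding exponents of each base unit: kg: 1, m: 2, s: -3, A: -1
SI base units of voltage: kg·m²/(s³·A)

Answer: kg·m²/(s³·A)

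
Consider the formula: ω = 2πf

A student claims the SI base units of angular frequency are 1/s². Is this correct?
Units of each symbol in ω = 2πf:
  f (frequency): 1/s
  The factor 2π is dimensionless.

Multiplying the contributions: [1/s]
Adding exponents of each base unit: s: -1
SI base units of angular frequency: 1/s

The claimed units 1/s² (exponents s: -2) do not match the derived units 1/s (exponents s: -1), so the claim is incorrect.

Answer: No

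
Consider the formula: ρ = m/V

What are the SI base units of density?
Units of each symbol in ρ = m/V:
  m (mass): kg
  V (volume): m³  → in the denominator, contributes 1/m³

Multiplying the contributions: [kg] · [1/m³]
Adding exponents of each base unit: kg: 1, m: -3
SI base units of density: kg/m³

Answer: kg/m³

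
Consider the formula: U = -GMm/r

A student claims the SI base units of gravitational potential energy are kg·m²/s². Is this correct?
Units of each symbol in U = -GMm/r:
  G (gravitational constant): m³/(kg·s²)
  M (mass): kg
  m (mass): kg
  r (distance): m  → in the denominator, contributes 1/m
  The minus sign does not affect the units.

Multiplying the contributions: [m³/(kg·s²)] · [kg] · [kg] · [1/m]
Adding exponents of each base unit: kg: 1, m: 2, s: -2
SI base units of gravitational potential energy: kg·m²/s²

The claimed units kg·m²/s² match the derived units, so the claim is correct.

Answer: Yes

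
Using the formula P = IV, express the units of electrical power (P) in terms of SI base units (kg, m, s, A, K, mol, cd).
Units of each symbol in P = IV:
  I (current): A
  V (voltage, in volts): kg·m²/(s³·A)

Multiplying the contributions: [A] · [kg·m²/(s³·A)]
Adding exponents of each base unit: kg: 1, m: 2, s: -3
SI base units of electrical power: kg·m²/s³

Answer: kg·m²/s³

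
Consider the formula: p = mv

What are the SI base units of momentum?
Units of each symbol in p = mv:
  m (mass): kg
  v (velocity): m/s

Multiplying the contributions: [kg] · [m/s]
Adding exponents of each base unit: kg: 1, m: 1, s: -1
SI base units of momentum: kg·m/s

Answer: kg·m/s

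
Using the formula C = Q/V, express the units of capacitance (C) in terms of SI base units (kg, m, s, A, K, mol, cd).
Units of each symbol in C = Q/V:
  Q (charge, in coulombs): s·A
  V (voltage, in volts): kg·m²/(s³·A)  → in the denominator, contributes s³·A/(kg·m²)

Multiplying the contributions: [s·A] · [s³·A/(kg·m²)]
Adding exponents of each base unit: kg: -1, m: -2, s: 4, A: 2
SI base units of capacitance: s⁴·A²/(kg·m²)

Answer: s⁴·A²/(kg·m²)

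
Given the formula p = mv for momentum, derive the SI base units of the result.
Units of each symbol in p = mv:
  m (mass): kg
  v (velocity): m/s

Multiplying the contributions: [kg] · [m/s]
Adding exponents of each base unit: kg: 1, m: 1, s: -1
SI base units of momentum: kg·m/s

Answer: kg·m/s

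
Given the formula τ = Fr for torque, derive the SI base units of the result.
Units of each symbol in τ = Fr:
  F (force): kg·m/s²
  r (lever arm): m

Multiplying the contributions: [kg·m/s²] · [m]
Adding exponents of each base unit: kg: 1, m: 2, s: -2
SI base units of torque: kg·m²/s²

Answer: kg·m²/s²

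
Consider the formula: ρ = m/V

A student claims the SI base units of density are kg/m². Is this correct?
Units of each symbol in ρ = m/V:
  m (mass): kg
  V (volume): m³  → in the denominator, contributes 1/m³

Multiplying the contributions: [kg] · [1/m³]
Adding exponents of each base unit: kg: 1, m: -3
SI base units of density: kg/m³

The claimed units kg/m² (exponents kg: 1, m: -2) do not match the derived units kg/m³ (exponents kg: 1, m: -3), so the claim is incorrect.

Answer: No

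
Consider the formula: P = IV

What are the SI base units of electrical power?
Units of each symbol in P = IV:
  I (current): A
  V (voltage, in volts): kg·m²/(s³·A)

Multiplying the contributions: [A] · [kg·m²/(s³·A)]
Adding exponents of each base unit: kg: 1, m: 2, s: -3
SI base units of electrical power: kg·m²/s³

Answer: kg·m²/s³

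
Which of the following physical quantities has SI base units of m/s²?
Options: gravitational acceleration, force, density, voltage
Checking the SI base units of each option:
  gravitational acceleration (g = GM/r²): m/s²  ✓ matches
  force (F = ma): kg·m/s²  ✗
  density (ρ = m/V): kg/m³  ✗
  voltage (V = IR): kg·m²/(s³·A)  ✗

Only gravitational acceleration has units m/s².

Answer: gravitational acceleration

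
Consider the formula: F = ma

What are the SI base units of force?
Units of each symbol in F = ma:
  m (mass): kg
  a (acceleration): m/s²

Multiplying the contributions: [kg] · [m/s²]
Adding exponents of each base unit: kg: 1, m: 1, s: -2
SI base units of force: kg·m/s²

Answer: kg·m/s²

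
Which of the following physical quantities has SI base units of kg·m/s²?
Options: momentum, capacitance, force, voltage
Checking the SI base units of each option:
  momentum (p = mv): kg·m/s  ✗
  capacitance (C = Q/V): s⁴·A²/(kg·m²)  ✗
  force (F = ma): kg·m/s²  ✓ matches
  voltage (V = IR): kg·m²/(s³·A)  ✗

Only force has units kg·m/s².

Answer: force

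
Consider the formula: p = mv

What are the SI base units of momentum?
Units of each symbol in p = mv:
  m (mass): kg
  v (velocity): m/s

Multiplying the contributions: [kg] · [m/s]
Adding exponents of each base unit: kg: 1, m: 1, s: -1
SI base units of momentum: kg·m/s

Answer: kg·m/s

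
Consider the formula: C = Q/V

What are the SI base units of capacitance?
Units of each symbol in C = Q/V:
  Q (charge, in coulombs): s·A
  V (voltage, in volts): kg·m²/(s³·A)  → in the denominator, contributes s³·A/(kg·m²)

Multiplying the contributions: [s·A] · [s³·A/(kg·m²)]
Adding exponents of each base unit: kg: -1, m: -2, s: 4, A: 2
SI base units of capacitance: s⁴·A²/(kg·m²)

Answer: s⁴·A²/(kg·m²)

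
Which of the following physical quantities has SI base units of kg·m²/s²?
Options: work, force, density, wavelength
Checking the SI base units of each option:
  work (W = Fd): kg·m²/s²  ✓ matches
  force (F = ma): kg·m/s²  ✗
  density (ρ = m/V): kg/m³  ✗
  wavelength (λ = v/f): m  ✗

Only work has units kg·m²/s².

Answer: work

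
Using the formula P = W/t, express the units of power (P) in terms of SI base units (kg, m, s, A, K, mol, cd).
Units of each symbol in P = W/t:
  W (work): kg·m²/s²
  t (time): s  → in the denominator, contributes 1/s

Multiplying the contributions: [kg·m²/s²] · [1/s]
Adding exponents of each base unit: kg: 1, m: 2, s: -3
SI base units of power: kg·m²/s³

Answer: kg·m²/s³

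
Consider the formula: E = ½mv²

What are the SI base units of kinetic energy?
Units of each symbol in E = ½mv²:
  m (mass): kg
  v (speed): m/s  → to the power 2, contributes m²/s²
  The factor ½ is dimensionless.

Multiplying the contributions: [kg] · [m²/s²]
Adding exponents of each base unit: kg: 1, m: 2, s: -2
SI base units of kinetic energy: kg·m²/s²

Answer: kg·m²/s²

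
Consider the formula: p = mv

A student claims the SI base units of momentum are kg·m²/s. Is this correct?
Units of each symbol in p = mv:
  m (mass): kg
  v (velocity): m/s

Multiplying the contributions: [kg] · [m/s]
Adding exponents of each base unit: kg: 1, m: 1, s: -1
SI base units of momentum: kg·m/s

The claimed units kg·m²/s (exponents kg: 1, m: 2, s: -1) do not match the derived units kg·m/s (exponents kg: 1, m: 1, s: -1), so the claim is incorrect.

Answer: No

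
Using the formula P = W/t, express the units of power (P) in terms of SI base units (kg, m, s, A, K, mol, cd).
Units of each symbol in P = W/t:
  W (work): kg·m²/s²
  t (time): s  → in the denominator, contributes 1/s

Multiplying the contributions: [kg·m²/s²] · [1/s]
Adding exponents of each base unit: kg: 1, m: 2, s: -3
SI base units of power: kg·m²/s³

Answer: kg·m²/s³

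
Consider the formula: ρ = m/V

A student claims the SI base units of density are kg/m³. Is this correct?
Units of each symbol in ρ = m/V:
  m (mass): kg
  V (volume): m³  → in the denominator, contributes 1/m³

Multiplying the contributions: [kg] · [1/m³]
Adding exponents of each base unit: kg: 1, m: -3
SI base units of density: kg/m³

The claimed units kg/m³ match the derived units, so the claim is correct.

Answer: Yes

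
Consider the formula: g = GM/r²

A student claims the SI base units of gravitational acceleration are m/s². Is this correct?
Units of each symbol in g = GM/r²:
  G (gravitational constant): m³/(kg·s²)
  M (mass): kg
  r (distance): m  → to the power 2 in the denominator, contributes 1/m²

Multiplying the contributions: [m³/(kg·s²)] · [kg] · [1/m²]
Adding exponents of each base unit: m: 1, s: -2
SI base units of gravitational acceleration: m/s²

The claimed units m/s² match the derived units, so the claim is correct.

Answer: Yes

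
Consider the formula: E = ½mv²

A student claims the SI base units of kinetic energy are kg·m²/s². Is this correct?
Units of each symbol in E = ½mv²:
  m (mass): kg
  v (speed): m/s  → to the power 2, contributes m²/s²
  The factor ½ is dimensionless.

Multiplying the contributions: [kg] · [m²/s²]
Adding exponents of each base unit: kg: 1, m: 2, s: -2
SI base units of kinetic energy: kg·m²/s²

The claimed units kg·m²/s² match the derived units, so the claim is correct.

Answer: Yes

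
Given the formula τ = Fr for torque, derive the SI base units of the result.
Units of each symbol in τ = Fr:
  F (force): kg·m/s²
  r (lever arm): m

Multiplying the contributions: [kg·m/s²] · [m]
Adding exponents of each base unit: kg: 1, m: 2, s: -2
SI base units of torque: kg·m²/s²

Answer: kg·m²/s²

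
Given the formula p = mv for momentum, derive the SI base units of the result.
Units of each symbol in p = mv:
  m (mass): kg
  v (velocity): m/s

Multiplying the contributions: [kg] · [m/s]
Adding exponents of each base unit: kg: 1, m: 1, s: -1
SI base units of momentum: kg·m/s

Answer: kg·m/s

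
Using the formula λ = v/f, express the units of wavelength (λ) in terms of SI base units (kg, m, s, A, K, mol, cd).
Units of each symbol in λ = v/f:
  v (wave speed): m/s
  f (frequency): 1/s  → in the denominator, contributes s

Multiplying the contributions: [m/s] · [s]
Adding exponents of each base unit: m: 1
SI base units of wavelength: m

Answer: m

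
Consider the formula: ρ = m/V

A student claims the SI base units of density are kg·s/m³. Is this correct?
Units of each symbol in ρ = m/V:
  m (mass): kg
  V (volume): m³  → in the denominator, contributes 1/m³

Multiplying the contributions: [kg] · [1/m³]
Adding exponents of each base unit: kg: 1, m: -3
SI base units of density: kg/m³

The claimed units kg·s/m³ (exponents kg: 1, m: -3, s: 1) do not match the derived units kg/m³ (exponents kg: 1, m: -3), so the claim is incorrect.

Answer: No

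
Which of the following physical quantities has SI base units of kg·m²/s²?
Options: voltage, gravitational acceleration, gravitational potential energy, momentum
Checking the SI base units of each option:
  voltage (V = IR): kg·m²/(s³·A)  ✗
  gravitational acceleration (g = GM/r²): m/s²  ✗
  gravitational potential energy (U = -GMm/r): kg·m²/s²  ✓ matches
  momentum (p = mv): kg·m/s  ✗

Only gravitational potential energy has units kg·m²/s².

Answer: gravitational potential energy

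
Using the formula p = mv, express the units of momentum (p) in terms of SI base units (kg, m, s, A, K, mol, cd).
Units of each symbol in p = mv:
  m (mass): kg
  v (velocity): m/s

Multiplying the contributions: [kg] · [m/s]
Adding exponents of each base unit: kg: 1, m: 1, s: -1
SI base units of momentum: kg·m/s

Answer: kg·m/s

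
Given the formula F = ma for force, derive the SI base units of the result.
Units of each symbol in F = ma:
  m (mass): kg
  a (acceleration): m/s²

Multiplying the contributions: [kg] · [m/s²]
Adding exponents of each base unit: kg: 1, m: 1, s: -2
SI base units of force: kg·m/s²

Answer: kg·m/s²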